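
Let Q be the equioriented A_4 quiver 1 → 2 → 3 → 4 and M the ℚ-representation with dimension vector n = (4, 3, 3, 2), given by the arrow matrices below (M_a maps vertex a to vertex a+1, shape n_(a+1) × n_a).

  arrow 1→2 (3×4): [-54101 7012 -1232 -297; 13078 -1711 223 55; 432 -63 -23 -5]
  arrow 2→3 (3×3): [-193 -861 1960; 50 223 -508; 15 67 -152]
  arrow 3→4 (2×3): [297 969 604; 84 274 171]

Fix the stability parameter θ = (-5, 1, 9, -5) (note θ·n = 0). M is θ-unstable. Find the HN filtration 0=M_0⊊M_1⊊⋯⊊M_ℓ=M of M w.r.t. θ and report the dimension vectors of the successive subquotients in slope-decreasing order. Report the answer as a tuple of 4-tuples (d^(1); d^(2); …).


Via rank(M_{q-1}∘⋯∘M_p): M ≅ I[1,1], I[1,2], I[1,4]^2, I[3,3].
μ_θ-semistable layers: μ^(1)=9; μ^(2)=2; μ^(3)=1; μ^(4)=-5

((0, 0, 1, 0); (0, 0, 2, 2); (0, 3, 0, 0); (4, 0, 0, 0))


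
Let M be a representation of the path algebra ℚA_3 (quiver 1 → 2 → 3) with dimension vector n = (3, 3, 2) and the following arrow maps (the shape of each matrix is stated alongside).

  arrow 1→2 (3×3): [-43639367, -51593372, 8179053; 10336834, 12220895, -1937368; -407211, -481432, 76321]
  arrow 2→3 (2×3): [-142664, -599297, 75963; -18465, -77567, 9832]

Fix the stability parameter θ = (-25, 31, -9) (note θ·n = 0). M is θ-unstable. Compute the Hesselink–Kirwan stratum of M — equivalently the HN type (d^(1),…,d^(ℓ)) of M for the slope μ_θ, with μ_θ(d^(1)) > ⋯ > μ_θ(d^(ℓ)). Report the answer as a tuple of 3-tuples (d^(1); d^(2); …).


Via rank(M_{q-1}∘⋯∘M_p): M ≅ I[1,1], I[1,3]^2, I[2,2].
μ_θ-semistable layers: μ^(1)=31; μ^(2)=11; μ^(3)=-25

((0, 1, 0); (0, 2, 2); (3, 0, 0))


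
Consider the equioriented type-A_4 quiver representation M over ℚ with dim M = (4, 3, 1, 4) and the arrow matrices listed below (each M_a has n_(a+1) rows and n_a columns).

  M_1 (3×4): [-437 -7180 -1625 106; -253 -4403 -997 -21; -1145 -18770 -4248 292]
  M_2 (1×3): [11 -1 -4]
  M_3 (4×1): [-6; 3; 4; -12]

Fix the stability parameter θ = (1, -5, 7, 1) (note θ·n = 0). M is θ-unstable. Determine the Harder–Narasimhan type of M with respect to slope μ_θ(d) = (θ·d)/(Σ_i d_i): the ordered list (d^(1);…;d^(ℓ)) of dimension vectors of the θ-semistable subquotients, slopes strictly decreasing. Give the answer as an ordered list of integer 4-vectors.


Barcode: M ≅ I[1,1], I[1,2]^2, I[1,4], I[4,4]^3. HN layers by μ_θ (3 steps, strictly decreasing):
  μ^(1)=4; μ^(2)=1; μ^(3)=-2

((0, 0, 1, 1); (1, 0, 0, 3); (3, 3, 0, 0))


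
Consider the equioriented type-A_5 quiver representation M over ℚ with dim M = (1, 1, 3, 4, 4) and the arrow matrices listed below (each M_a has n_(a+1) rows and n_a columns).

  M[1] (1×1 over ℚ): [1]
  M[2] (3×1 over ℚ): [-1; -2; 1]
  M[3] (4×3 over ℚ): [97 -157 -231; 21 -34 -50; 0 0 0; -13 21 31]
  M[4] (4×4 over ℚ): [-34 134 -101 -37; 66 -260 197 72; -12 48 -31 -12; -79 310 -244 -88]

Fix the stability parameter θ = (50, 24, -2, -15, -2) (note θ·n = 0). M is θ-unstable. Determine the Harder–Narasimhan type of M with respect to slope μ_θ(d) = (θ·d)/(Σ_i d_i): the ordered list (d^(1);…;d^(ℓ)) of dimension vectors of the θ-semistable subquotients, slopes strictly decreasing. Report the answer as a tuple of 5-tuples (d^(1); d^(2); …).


Via rank(M_{q-1}∘⋯∘M_p): M ≅ I[1,4], I[3,3], I[3,5], I[4,5]^2, I[5,5].
μ_θ-semistable layers: μ^(1)=57/4; μ^(2)=-2; μ^(3)=-17/2; μ^(4)=-15

((1, 1, 1, 1, 0); (0, 0, 1, 0, 4); (0, 0, 1, 1, 0); (0, 0, 0, 2, 0))


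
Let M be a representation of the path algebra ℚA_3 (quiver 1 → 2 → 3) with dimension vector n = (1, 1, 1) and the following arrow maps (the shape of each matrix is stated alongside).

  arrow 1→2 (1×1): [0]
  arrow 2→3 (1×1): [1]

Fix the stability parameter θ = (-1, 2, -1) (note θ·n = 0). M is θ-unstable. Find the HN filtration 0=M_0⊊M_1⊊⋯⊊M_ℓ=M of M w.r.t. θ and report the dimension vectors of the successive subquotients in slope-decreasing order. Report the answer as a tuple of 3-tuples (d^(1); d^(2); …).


Interval decomposition of M: I[1,1], I[2,3].
HN type (ℓ=2): μ^(1)=1/2; μ^(2)=-1

((0, 1, 1); (1, 0, 0))


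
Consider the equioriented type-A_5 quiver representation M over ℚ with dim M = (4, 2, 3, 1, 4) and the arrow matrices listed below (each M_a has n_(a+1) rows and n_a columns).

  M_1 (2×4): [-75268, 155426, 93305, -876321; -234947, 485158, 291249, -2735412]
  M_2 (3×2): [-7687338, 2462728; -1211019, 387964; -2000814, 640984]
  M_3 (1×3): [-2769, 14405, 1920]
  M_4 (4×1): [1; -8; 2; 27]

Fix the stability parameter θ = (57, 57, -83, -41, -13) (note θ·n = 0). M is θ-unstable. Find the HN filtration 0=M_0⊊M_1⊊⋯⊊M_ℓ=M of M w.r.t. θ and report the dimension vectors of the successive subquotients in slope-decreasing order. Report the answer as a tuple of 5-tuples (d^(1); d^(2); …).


Via rank(M_{q-1}∘⋯∘M_p): M ≅ I[1,1]^2, I[1,2], I[1,5], I[3,3]^2, I[5,5]^3.
μ_θ-semistable layers: μ^(1)=57; μ^(2)=-23/5; μ^(3)=-13; μ^(4)=-83

((3, 1, 0, 0, 0); (1, 1, 1, 1, 1); (0, 0, 0, 0, 3); (0, 0, 2, 0, 0))


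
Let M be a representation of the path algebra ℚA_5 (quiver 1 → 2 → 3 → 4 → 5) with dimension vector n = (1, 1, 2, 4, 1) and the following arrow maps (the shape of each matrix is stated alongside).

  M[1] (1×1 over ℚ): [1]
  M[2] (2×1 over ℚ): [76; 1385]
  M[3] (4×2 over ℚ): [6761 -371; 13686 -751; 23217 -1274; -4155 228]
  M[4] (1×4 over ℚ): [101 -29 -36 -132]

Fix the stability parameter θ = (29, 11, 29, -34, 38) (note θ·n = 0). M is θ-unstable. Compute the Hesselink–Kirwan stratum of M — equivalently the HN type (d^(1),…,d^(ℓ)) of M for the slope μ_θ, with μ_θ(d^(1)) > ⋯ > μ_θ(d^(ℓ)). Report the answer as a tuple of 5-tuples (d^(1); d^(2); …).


Barcode: M ≅ I[1,4], I[3,5], I[4,4]^2. HN layers by μ_θ (4 steps, strictly decreasing):
  μ^(1)=38; μ^(2)=35/4; μ^(3)=-5/2; μ^(4)=-34

((0, 0, 0, 0, 1); (1, 1, 1, 1, 0); (0, 0, 1, 1, 0); (0, 0, 0, 2, 0))


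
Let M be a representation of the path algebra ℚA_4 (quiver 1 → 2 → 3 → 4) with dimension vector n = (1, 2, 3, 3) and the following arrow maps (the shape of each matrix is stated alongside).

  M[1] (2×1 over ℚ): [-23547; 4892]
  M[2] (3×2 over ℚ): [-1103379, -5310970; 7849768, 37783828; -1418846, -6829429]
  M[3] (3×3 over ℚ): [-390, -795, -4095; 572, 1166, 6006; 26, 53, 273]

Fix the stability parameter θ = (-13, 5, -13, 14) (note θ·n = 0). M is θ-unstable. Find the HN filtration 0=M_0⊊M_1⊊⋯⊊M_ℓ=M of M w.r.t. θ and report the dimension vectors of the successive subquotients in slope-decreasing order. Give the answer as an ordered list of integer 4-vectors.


Barcode: M ≅ I[1,3], I[2,4], I[3,3], I[4,4]^2. HN layers by μ_θ (3 steps, strictly decreasing):
  μ^(1)=14; μ^(2)=-4; μ^(3)=-13

((0, 0, 0, 3); (0, 2, 2, 0); (1, 0, 1, 0))


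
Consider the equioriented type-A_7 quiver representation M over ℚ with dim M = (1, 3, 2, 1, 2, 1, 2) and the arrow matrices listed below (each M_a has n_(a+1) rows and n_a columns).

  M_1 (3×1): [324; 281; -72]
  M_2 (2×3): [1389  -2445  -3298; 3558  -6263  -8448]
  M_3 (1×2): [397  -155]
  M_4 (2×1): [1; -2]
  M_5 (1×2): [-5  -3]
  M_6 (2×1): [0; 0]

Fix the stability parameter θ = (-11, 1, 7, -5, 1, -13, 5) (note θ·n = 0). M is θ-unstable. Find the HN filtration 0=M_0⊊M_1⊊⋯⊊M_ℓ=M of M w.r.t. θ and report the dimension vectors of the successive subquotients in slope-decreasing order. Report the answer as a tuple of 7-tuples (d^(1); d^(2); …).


Via rank(M_{q-1}∘⋯∘M_p): M ≅ I[1,6], I[2,2], I[2,3], I[5,5], I[7,7]^2.
μ_θ-semistable layers: μ^(1)=7; μ^(2)=5; μ^(3)=1; μ^(4)=-9/5; μ^(5)=-11

((0, 0, 1, 0, 0, 0, 0); (0, 0, 0, 0, 0, 0, 2); (0, 2, 0, 0, 1, 0, 0); (0, 1, 1, 1, 1, 1, 0); (1, 0, 0, 0, 0, 0, 0))


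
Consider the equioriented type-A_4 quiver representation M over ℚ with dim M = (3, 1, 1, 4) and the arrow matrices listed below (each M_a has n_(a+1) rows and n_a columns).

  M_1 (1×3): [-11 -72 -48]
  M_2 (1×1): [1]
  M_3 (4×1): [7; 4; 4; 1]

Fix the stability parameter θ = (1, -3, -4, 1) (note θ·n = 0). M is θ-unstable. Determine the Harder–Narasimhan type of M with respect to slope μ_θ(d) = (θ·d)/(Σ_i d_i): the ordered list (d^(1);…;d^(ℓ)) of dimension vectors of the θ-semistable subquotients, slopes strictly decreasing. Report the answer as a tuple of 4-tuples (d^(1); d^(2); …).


Via rank(M_{q-1}∘⋯∘M_p): M ≅ I[1,1]^2, I[1,4], I[4,4]^3.
μ_θ-semistable layers: μ^(1)=1; μ^(2)=-2

((2, 0, 0, 4); (1, 1, 1, 0))


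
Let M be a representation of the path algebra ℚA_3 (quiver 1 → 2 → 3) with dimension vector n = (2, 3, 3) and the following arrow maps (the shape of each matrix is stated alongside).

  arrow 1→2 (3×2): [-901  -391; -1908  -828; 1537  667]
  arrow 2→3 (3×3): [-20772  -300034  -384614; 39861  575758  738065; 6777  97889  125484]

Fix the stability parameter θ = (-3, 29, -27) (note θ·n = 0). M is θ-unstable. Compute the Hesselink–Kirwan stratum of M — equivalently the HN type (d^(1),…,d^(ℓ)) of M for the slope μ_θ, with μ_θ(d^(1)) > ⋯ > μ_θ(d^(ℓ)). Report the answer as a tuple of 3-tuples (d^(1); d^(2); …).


Interval decomposition of M: I[1,1], I[1,3], I[2,2], I[2,3], I[3,3].
HN type (ℓ=4): μ^(1)=29; μ^(2)=1; μ^(3)=-3; μ^(4)=-27

((0, 1, 0); (0, 2, 2); (2, 0, 0); (0, 0, 1))


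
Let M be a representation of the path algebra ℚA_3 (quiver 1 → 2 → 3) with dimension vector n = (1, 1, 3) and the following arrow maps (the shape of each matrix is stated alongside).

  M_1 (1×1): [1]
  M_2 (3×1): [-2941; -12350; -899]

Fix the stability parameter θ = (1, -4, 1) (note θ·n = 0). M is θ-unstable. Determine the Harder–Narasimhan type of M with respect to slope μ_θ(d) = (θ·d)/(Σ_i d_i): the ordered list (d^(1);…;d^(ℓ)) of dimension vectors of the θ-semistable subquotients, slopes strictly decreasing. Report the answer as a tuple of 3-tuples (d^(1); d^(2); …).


Barcode: M ≅ I[1,3], I[3,3]^2. HN layers by μ_θ (2 steps, strictly decreasing):
  μ^(1)=1; μ^(2)=-3/2

((0, 0, 3); (1, 1, 0))


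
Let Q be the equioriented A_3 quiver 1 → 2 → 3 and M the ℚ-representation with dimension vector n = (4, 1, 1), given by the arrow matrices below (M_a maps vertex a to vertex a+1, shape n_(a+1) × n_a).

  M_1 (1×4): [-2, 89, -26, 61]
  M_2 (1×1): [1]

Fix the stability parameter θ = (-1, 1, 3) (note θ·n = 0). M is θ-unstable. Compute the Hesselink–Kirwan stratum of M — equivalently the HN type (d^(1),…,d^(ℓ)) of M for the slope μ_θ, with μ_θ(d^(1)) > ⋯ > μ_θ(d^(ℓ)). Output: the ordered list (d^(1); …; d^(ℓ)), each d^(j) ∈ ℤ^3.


Barcode: M ≅ I[1,1]^3, I[1,3]. HN layers by μ_θ (3 steps, strictly decreasing):
  μ^(1)=3; μ^(2)=1; μ^(3)=-1

((0, 0, 1); (0, 1, 0); (4, 0, 0))


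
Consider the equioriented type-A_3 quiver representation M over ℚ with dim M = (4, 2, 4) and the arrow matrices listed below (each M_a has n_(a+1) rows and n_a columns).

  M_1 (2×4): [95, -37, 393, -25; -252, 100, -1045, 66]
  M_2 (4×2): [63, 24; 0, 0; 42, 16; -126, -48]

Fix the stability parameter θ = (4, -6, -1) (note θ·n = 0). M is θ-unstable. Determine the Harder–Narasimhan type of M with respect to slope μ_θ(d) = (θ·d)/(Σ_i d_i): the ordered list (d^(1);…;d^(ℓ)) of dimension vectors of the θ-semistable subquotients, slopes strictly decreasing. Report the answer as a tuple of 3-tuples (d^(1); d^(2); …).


Interval decomposition of M: I[1,1]^2, I[1,2], I[1,3], I[3,3]^3.
HN type (ℓ=2): μ^(1)=4; μ^(2)=-1

((2, 0, 0); (2, 2, 4))


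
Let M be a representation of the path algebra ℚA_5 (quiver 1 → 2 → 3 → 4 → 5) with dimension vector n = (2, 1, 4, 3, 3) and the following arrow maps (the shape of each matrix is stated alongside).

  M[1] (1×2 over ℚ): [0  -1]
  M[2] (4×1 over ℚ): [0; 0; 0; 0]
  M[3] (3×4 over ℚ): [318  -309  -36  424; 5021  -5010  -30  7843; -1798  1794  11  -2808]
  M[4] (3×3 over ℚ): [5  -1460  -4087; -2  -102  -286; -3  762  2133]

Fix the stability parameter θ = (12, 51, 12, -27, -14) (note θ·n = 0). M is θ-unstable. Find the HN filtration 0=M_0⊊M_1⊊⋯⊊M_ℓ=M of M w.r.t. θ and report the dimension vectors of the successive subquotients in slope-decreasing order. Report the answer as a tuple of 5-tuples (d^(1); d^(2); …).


Barcode: M ≅ I[1,1], I[1,2], I[3,3], I[3,4], I[3,5]^2, I[5,5]. HN layers by μ_θ (5 steps, strictly decreasing):
  μ^(1)=51; μ^(2)=12; μ^(3)=-15/2; μ^(4)=-29/3; μ^(5)=-14

((0, 1, 0, 0, 0); (2, 0, 1, 0, 0); (0, 0, 1, 1, 0); (0, 0, 2, 2, 2); (0, 0, 0, 0, 1))


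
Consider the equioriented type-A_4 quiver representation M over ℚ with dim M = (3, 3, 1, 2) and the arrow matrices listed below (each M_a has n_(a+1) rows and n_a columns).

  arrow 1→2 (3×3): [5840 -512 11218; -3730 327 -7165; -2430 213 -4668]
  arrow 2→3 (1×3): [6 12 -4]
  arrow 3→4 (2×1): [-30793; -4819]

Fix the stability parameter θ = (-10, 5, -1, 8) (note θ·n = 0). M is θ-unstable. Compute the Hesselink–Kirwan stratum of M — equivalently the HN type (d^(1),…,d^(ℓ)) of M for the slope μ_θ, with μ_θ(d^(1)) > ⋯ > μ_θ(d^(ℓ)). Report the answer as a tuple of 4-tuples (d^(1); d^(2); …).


Barcode: M ≅ I[1,1], I[1,2]^2, I[2,4], I[4,4]. HN layers by μ_θ (4 steps, strictly decreasing):
  μ^(1)=8; μ^(2)=5; μ^(3)=2; μ^(4)=-10

((0, 0, 0, 2); (0, 2, 0, 0); (0, 1, 1, 0); (3, 0, 0, 0))


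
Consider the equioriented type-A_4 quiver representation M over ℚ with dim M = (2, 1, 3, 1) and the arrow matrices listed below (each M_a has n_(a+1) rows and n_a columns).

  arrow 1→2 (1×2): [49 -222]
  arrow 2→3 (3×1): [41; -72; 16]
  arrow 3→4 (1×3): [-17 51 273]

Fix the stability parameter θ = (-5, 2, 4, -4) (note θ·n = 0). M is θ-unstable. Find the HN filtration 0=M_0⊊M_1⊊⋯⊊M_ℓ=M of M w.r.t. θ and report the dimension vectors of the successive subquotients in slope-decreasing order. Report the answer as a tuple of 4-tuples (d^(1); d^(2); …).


Barcode: M ≅ I[1,1], I[1,4], I[3,3]^2. HN layers by μ_θ (3 steps, strictly decreasing):
  μ^(1)=4; μ^(2)=2/3; μ^(3)=-5

((0, 0, 2, 0); (0, 1, 1, 1); (2, 0, 0, 0))


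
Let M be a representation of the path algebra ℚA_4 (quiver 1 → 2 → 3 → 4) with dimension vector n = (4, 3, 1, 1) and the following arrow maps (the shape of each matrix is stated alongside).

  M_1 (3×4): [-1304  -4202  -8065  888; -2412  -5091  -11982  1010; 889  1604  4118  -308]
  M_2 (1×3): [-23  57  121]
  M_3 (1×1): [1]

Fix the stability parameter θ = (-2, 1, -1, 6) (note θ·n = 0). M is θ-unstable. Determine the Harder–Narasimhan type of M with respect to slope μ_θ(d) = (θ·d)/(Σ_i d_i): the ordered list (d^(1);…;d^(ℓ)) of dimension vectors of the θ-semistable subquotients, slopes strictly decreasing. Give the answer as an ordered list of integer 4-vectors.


Interval decomposition of M: I[1,1], I[1,2]^2, I[1,4].
HN type (ℓ=4): μ^(1)=6; μ^(2)=1; μ^(3)=0; μ^(4)=-2

((0, 0, 0, 1); (0, 2, 0, 0); (0, 1, 1, 0); (4, 0, 0, 0))


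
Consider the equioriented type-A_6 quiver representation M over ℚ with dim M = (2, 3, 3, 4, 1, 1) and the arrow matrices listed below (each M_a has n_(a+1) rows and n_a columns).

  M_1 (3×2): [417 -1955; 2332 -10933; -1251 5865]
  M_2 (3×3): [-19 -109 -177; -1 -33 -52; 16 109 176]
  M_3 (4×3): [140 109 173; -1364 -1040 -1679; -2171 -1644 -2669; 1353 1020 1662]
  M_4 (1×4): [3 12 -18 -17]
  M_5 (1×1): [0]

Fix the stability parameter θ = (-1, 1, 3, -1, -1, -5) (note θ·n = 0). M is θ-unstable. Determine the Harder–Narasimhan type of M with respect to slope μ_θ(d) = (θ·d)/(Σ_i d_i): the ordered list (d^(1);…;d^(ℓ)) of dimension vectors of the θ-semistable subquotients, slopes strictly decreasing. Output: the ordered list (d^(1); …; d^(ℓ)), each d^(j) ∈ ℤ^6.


Barcode: M ≅ I[1,4], I[1,5], I[2,4], I[4,4], I[6,6]. HN layers by μ_θ (4 steps, strictly decreasing):
  μ^(1)=1; μ^(2)=1/2; μ^(3)=-1; μ^(4)=-5

((0, 2, 2, 2, 0, 0); (0, 1, 1, 1, 1, 0); (2, 0, 0, 1, 0, 0); (0, 0, 0, 0, 0, 1))


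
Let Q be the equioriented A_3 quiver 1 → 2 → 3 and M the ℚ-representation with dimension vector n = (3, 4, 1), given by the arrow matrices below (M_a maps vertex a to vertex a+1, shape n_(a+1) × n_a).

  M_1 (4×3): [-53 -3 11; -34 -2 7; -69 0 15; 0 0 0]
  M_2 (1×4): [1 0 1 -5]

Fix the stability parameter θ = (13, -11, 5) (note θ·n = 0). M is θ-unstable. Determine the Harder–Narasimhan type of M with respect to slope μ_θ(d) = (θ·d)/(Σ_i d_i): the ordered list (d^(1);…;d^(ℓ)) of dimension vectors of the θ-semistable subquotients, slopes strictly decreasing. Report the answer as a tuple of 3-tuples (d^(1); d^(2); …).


Via rank(M_{q-1}∘⋯∘M_p): M ≅ I[1,2]^2, I[1,3], I[2,2].
μ_θ-semistable layers: μ^(1)=5; μ^(2)=1; μ^(3)=-11

((0, 0, 1); (3, 3, 0); (0, 1, 0))


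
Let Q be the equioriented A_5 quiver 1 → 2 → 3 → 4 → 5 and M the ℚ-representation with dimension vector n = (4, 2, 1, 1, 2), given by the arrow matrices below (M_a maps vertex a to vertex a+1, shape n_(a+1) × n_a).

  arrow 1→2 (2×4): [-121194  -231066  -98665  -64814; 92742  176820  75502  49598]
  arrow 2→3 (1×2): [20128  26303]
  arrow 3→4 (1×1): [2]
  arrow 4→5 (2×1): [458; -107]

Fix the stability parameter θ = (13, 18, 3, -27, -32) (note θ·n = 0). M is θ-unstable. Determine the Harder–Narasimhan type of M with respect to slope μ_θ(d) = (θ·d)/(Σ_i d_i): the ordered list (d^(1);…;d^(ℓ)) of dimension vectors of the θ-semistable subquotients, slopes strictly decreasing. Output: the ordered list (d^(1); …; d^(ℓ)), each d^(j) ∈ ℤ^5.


Barcode: M ≅ I[1,1]^2, I[1,2], I[1,5], I[5,5]. HN layers by μ_θ (4 steps, strictly decreasing):
  μ^(1)=18; μ^(2)=13; μ^(3)=-5; μ^(4)=-32

((0, 1, 0, 0, 0); (3, 0, 0, 0, 0); (1, 1, 1, 1, 1); (0, 0, 0, 0, 1))


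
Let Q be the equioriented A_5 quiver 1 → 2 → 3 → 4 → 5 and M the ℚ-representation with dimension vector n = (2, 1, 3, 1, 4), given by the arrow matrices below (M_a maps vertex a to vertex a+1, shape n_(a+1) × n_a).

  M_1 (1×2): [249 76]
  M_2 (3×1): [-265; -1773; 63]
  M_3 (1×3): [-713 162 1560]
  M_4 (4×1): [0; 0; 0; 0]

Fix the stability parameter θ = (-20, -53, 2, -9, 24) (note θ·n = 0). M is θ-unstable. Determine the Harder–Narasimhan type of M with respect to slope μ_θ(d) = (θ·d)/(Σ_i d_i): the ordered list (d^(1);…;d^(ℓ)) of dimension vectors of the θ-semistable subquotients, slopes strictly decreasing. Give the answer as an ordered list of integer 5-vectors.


Interval decomposition of M: I[1,1], I[1,4], I[3,3]^2, I[5,5]^4.
HN type (ℓ=5): μ^(1)=24; μ^(2)=2; μ^(3)=-7/2; μ^(4)=-20; μ^(5)=-73/2

((0, 0, 0, 0, 4); (0, 0, 2, 0, 0); (0, 0, 1, 1, 0); (1, 0, 0, 0, 0); (1, 1, 0, 0, 0))


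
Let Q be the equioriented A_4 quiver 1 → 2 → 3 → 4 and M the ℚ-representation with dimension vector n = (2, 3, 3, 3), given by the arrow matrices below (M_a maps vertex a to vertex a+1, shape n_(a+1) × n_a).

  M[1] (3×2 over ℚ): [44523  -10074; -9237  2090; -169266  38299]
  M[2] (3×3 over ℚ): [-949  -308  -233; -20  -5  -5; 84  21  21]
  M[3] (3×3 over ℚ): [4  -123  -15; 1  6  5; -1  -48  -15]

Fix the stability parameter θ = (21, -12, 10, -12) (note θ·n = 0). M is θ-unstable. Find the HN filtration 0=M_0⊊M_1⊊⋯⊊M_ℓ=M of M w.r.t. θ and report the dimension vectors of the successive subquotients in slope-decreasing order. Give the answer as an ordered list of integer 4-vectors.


Via rank(M_{q-1}∘⋯∘M_p): M ≅ I[1,2], I[1,4], I[2,3], I[3,4], I[4,4].
μ_θ-semistable layers: μ^(1)=10; μ^(2)=9/2; μ^(3)=7/4; μ^(4)=-1; μ^(5)=-12

((0, 0, 1, 0); (1, 1, 0, 0); (1, 1, 1, 1); (0, 0, 1, 1); (0, 1, 0, 1))


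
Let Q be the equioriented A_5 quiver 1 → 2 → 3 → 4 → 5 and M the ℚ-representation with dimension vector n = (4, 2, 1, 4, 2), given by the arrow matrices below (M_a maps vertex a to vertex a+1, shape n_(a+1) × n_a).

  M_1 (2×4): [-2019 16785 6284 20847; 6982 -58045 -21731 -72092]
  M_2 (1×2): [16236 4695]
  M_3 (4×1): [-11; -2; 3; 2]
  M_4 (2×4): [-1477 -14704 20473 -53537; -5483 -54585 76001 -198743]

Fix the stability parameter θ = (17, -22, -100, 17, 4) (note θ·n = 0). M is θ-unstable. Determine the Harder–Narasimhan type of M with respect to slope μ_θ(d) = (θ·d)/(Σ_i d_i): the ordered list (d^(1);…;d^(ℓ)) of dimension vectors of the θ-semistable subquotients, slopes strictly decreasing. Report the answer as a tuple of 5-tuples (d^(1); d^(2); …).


Interval decomposition of M: I[1,1]^2, I[1,2], I[1,4], I[4,4], I[4,5]^2.
HN type (ℓ=4): μ^(1)=17; μ^(2)=21/2; μ^(3)=-5/2; μ^(4)=-35

((2, 0, 0, 2, 0); (0, 0, 0, 2, 2); (1, 1, 0, 0, 0); (1, 1, 1, 0, 0))


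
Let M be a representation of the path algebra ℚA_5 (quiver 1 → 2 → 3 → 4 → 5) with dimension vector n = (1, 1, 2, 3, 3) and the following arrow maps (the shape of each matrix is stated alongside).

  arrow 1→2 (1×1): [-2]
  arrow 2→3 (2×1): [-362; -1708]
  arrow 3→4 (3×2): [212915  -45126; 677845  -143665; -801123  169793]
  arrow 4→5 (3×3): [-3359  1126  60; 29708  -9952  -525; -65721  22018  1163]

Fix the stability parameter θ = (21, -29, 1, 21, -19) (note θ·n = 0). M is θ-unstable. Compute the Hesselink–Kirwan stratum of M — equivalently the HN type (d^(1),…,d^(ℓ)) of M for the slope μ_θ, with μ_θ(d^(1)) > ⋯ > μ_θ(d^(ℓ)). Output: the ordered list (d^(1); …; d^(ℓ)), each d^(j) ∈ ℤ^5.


Via rank(M_{q-1}∘⋯∘M_p): M ≅ I[1,5], I[3,5], I[4,4], I[5,5].
μ_θ-semistable layers: μ^(1)=21; μ^(2)=1; μ^(3)=-4; μ^(4)=-19

((0, 0, 0, 1, 0); (0, 0, 2, 2, 2); (1, 1, 0, 0, 0); (0, 0, 0, 0, 1))


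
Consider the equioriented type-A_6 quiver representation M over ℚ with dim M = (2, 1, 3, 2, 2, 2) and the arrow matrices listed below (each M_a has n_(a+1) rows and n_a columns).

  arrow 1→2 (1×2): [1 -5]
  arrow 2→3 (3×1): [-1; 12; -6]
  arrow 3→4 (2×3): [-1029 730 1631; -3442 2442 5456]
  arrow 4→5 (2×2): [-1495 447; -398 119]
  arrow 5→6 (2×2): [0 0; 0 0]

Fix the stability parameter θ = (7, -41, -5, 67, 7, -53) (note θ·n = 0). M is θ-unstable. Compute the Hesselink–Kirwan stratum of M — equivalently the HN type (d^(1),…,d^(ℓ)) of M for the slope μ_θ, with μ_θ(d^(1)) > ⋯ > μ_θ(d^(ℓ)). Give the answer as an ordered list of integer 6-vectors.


Barcode: M ≅ I[1,1], I[1,5], I[3,3], I[3,5], I[6,6]^2. HN layers by μ_θ (5 steps, strictly decreasing):
  μ^(1)=37; μ^(2)=7; μ^(3)=-5; μ^(4)=-17; μ^(5)=-53

((0, 0, 0, 2, 2, 0); (1, 0, 0, 0, 0, 0); (0, 0, 3, 0, 0, 0); (1, 1, 0, 0, 0, 0); (0, 0, 0, 0, 0, 2))


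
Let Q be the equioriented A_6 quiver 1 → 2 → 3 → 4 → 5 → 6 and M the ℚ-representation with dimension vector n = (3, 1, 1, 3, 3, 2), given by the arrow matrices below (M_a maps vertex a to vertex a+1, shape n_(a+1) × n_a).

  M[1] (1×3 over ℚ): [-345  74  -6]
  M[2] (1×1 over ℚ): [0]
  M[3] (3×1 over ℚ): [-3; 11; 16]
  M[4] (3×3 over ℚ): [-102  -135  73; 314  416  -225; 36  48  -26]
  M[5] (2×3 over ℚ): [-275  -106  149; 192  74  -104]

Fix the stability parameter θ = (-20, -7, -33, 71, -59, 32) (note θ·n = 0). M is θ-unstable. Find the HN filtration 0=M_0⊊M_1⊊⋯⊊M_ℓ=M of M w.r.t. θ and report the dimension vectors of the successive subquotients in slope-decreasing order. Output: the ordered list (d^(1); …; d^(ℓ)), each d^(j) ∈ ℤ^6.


Interval decomposition of M: I[1,1]^2, I[1,2], I[3,6], I[4,4], I[4,6], I[5,5].
HN type (ℓ=7): μ^(1)=71; μ^(2)=32; μ^(3)=6; μ^(4)=-7; μ^(5)=-20; μ^(6)=-33; μ^(7)=-59

((0, 0, 0, 1, 0, 0); (0, 0, 0, 0, 0, 2); (0, 0, 0, 2, 2, 0); (0, 1, 0, 0, 0, 0); (3, 0, 0, 0, 0, 0); (0, 0, 1, 0, 0, 0); (0, 0, 0, 0, 1, 0))


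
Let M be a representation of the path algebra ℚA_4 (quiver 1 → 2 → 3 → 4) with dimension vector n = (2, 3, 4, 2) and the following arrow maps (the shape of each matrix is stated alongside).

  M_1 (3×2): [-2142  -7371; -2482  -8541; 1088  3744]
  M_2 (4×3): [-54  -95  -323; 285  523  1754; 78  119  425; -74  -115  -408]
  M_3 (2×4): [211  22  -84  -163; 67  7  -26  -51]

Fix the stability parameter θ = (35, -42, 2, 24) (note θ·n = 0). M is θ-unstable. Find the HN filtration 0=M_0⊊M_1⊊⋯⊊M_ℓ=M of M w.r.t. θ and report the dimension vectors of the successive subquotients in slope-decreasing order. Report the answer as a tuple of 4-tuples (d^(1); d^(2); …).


Via rank(M_{q-1}∘⋯∘M_p): M ≅ I[1,1], I[1,3], I[2,4]^2, I[3,3].
μ_θ-semistable layers: μ^(1)=35; μ^(2)=24; μ^(3)=2; μ^(4)=-7/2; μ^(5)=-42

((1, 0, 0, 0); (0, 0, 0, 2); (0, 0, 4, 0); (1, 1, 0, 0); (0, 2, 0, 0))


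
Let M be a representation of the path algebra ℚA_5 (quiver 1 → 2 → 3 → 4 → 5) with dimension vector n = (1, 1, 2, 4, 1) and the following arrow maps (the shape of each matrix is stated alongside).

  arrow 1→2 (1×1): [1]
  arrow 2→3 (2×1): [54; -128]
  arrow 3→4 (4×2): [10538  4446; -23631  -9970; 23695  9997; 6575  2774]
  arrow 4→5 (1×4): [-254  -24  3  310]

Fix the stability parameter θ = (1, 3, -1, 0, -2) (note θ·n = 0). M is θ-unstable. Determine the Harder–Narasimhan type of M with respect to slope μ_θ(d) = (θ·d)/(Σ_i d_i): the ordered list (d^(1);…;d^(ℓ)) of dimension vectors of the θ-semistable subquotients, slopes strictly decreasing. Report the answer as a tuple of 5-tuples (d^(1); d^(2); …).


Interval decomposition of M: I[1,5], I[3,4], I[4,4]^2.
HN type (ℓ=3): μ^(1)=1/5; μ^(2)=0; μ^(3)=-1

((1, 1, 1, 1, 1); (0, 0, 0, 3, 0); (0, 0, 1, 0, 0))


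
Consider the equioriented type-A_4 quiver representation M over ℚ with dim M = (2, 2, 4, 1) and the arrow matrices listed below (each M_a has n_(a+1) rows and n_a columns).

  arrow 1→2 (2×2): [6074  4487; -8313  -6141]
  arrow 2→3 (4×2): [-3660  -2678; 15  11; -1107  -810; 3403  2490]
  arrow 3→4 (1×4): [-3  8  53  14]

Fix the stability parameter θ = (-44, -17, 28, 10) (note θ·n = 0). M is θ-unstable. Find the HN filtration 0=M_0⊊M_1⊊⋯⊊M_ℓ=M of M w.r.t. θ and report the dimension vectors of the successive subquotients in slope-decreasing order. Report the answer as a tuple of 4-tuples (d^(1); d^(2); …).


Interval decomposition of M: I[1,3], I[1,4], I[3,3]^2.
HN type (ℓ=4): μ^(1)=28; μ^(2)=19; μ^(3)=-17; μ^(4)=-44

((0, 0, 3, 0); (0, 0, 1, 1); (0, 2, 0, 0); (2, 0, 0, 0))


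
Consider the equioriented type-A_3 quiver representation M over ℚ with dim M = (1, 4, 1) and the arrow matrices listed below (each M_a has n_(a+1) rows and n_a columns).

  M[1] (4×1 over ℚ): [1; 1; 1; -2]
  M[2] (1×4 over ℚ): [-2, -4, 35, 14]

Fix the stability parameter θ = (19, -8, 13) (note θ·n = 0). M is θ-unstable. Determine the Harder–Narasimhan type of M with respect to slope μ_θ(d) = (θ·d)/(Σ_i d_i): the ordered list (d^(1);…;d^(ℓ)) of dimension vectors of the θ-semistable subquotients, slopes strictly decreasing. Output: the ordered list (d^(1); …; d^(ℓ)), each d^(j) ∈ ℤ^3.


Via rank(M_{q-1}∘⋯∘M_p): M ≅ I[1,3], I[2,2]^3.
μ_θ-semistable layers: μ^(1)=13; μ^(2)=11/2; μ^(3)=-8

((0, 0, 1); (1, 1, 0); (0, 3, 0))


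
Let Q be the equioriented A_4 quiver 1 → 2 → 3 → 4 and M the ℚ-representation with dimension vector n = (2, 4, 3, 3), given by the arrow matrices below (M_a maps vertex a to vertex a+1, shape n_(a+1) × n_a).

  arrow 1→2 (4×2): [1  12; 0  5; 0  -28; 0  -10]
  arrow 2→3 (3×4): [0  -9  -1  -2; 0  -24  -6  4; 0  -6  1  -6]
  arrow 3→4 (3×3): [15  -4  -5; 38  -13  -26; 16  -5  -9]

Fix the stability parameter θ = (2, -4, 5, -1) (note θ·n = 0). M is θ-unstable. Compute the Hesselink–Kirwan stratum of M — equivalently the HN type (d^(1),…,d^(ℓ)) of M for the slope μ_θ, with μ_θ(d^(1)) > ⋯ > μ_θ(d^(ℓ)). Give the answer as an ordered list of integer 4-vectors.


Interval decomposition of M: I[1,2], I[1,4], I[2,2], I[2,4], I[3,4].
HN type (ℓ=3): μ^(1)=2; μ^(2)=-1; μ^(3)=-4

((0, 0, 3, 3); (2, 2, 0, 0); (0, 2, 0, 0))


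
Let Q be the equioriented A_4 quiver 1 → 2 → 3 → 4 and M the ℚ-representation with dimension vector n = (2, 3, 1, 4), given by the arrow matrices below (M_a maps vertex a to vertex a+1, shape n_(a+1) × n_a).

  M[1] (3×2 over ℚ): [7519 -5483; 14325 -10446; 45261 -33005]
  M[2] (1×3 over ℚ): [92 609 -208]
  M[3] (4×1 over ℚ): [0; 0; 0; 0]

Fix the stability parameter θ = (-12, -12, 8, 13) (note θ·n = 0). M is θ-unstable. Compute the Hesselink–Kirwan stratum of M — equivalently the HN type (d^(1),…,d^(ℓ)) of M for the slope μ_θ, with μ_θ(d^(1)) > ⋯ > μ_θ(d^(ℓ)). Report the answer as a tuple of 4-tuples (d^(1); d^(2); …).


Barcode: M ≅ I[1,2], I[1,3], I[2,2], I[4,4]^4. HN layers by μ_θ (3 steps, strictly decreasing):
  μ^(1)=13; μ^(2)=8; μ^(3)=-12

((0, 0, 0, 4); (0, 0, 1, 0); (2, 3, 0, 0))


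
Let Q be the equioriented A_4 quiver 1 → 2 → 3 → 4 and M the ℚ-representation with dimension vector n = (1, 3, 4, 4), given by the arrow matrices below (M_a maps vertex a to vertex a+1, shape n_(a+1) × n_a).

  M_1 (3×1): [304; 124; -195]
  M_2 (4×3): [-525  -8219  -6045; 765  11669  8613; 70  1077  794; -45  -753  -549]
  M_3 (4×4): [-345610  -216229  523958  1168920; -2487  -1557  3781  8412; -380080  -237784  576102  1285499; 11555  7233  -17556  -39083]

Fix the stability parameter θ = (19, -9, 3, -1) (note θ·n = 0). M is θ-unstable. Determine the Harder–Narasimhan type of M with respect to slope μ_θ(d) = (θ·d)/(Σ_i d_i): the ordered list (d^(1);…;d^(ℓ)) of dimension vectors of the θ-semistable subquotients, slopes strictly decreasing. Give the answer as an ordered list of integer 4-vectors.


Barcode: M ≅ I[1,4], I[2,2], I[2,4], I[3,4]^2. HN layers by μ_θ (3 steps, strictly decreasing):
  μ^(1)=3; μ^(2)=1; μ^(3)=-9

((1, 1, 1, 1); (0, 0, 3, 3); (0, 2, 0, 0))


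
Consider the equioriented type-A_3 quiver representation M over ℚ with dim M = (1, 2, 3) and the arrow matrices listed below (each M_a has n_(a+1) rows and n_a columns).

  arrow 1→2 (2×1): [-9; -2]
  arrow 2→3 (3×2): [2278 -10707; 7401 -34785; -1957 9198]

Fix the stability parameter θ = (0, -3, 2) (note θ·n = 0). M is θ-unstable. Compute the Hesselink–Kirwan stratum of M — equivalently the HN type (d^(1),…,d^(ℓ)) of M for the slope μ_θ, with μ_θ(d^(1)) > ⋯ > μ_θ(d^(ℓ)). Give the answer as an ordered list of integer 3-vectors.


Barcode: M ≅ I[1,3], I[2,3], I[3,3]. HN layers by μ_θ (3 steps, strictly decreasing):
  μ^(1)=2; μ^(2)=-3/2; μ^(3)=-3

((0, 0, 3); (1, 1, 0); (0, 1, 0))


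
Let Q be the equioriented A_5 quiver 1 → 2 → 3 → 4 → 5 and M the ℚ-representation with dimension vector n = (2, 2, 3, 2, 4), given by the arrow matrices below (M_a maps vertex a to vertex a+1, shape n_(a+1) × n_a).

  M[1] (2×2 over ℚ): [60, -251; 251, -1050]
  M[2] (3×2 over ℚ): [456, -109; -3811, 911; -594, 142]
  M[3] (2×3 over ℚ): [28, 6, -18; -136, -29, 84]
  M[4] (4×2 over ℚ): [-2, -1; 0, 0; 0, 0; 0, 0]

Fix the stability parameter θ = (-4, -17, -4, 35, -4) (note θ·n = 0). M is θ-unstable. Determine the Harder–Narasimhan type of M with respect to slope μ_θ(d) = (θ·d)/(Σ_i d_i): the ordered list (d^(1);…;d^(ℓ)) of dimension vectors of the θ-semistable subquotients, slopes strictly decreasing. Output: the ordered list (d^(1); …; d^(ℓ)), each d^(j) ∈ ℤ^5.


Via rank(M_{q-1}∘⋯∘M_p): M ≅ I[1,4], I[1,5], I[3,3], I[5,5]^3.
μ_θ-semistable layers: μ^(1)=35; μ^(2)=31/2; μ^(3)=-4; μ^(4)=-21/2

((0, 0, 0, 1, 0); (0, 0, 0, 1, 1); (0, 0, 3, 0, 3); (2, 2, 0, 0, 0))


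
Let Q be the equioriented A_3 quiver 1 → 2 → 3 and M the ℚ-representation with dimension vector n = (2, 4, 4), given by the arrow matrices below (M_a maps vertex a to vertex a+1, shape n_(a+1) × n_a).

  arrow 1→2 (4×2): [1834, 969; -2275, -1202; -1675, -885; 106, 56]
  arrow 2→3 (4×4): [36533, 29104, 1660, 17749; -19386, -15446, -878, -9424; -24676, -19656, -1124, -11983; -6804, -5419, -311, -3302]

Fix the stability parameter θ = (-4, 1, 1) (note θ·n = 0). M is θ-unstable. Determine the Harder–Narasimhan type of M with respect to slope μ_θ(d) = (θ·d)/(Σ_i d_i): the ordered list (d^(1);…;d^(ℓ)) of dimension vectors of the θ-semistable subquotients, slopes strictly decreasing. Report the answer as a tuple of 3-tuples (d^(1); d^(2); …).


Interval decomposition of M: I[1,3]^2, I[2,2], I[2,3], I[3,3].
HN type (ℓ=2): μ^(1)=1; μ^(2)=-4

((0, 4, 4); (2, 0, 0))


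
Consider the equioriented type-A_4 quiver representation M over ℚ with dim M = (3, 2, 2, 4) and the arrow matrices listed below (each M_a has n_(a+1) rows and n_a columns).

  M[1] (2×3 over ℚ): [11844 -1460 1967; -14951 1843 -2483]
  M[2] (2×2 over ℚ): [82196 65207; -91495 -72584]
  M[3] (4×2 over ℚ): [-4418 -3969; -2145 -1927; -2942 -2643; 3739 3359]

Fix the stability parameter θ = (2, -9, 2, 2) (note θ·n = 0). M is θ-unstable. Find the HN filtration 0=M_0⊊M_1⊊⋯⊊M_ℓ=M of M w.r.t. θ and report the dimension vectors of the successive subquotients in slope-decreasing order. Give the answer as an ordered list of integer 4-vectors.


Via rank(M_{q-1}∘⋯∘M_p): M ≅ I[1,1], I[1,4]^2, I[4,4]^2.
μ_θ-semistable layers: μ^(1)=2; μ^(2)=-7/2

((1, 0, 2, 4); (2, 2, 0, 0))


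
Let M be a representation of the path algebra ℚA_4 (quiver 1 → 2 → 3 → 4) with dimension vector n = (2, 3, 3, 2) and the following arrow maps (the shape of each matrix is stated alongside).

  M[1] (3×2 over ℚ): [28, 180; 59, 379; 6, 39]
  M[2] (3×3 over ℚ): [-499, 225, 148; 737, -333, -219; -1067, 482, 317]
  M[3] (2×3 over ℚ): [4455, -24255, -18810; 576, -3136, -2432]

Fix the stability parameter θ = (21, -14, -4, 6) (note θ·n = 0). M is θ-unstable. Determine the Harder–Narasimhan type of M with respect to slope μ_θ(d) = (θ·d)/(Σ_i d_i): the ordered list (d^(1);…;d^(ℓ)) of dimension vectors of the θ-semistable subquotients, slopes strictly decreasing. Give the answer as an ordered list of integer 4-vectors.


Barcode: M ≅ I[1,3], I[1,4], I[2,3], I[4,4]. HN layers by μ_θ (4 steps, strictly decreasing):
  μ^(1)=6; μ^(2)=1; μ^(3)=-4; μ^(4)=-14

((0, 0, 0, 2); (2, 2, 2, 0); (0, 0, 1, 0); (0, 1, 0, 0))


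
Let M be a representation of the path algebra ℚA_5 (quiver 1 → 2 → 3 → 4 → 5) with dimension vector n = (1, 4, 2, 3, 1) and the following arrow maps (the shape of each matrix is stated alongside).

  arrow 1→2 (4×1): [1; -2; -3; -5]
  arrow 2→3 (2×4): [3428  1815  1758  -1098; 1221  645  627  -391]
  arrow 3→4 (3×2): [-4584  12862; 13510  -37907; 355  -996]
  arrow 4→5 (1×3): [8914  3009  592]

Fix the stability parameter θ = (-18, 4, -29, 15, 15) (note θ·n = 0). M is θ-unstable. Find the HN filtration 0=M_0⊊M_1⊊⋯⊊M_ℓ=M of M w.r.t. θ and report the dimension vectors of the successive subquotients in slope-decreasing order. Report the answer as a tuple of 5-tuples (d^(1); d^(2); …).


Via rank(M_{q-1}∘⋯∘M_p): M ≅ I[1,5], I[2,2]^2, I[2,4], I[4,4].
μ_θ-semistable layers: μ^(1)=15; μ^(2)=4; μ^(3)=-25/2; μ^(4)=-18

((0, 0, 0, 3, 1); (0, 2, 0, 0, 0); (0, 2, 2, 0, 0); (1, 0, 0, 0, 0))


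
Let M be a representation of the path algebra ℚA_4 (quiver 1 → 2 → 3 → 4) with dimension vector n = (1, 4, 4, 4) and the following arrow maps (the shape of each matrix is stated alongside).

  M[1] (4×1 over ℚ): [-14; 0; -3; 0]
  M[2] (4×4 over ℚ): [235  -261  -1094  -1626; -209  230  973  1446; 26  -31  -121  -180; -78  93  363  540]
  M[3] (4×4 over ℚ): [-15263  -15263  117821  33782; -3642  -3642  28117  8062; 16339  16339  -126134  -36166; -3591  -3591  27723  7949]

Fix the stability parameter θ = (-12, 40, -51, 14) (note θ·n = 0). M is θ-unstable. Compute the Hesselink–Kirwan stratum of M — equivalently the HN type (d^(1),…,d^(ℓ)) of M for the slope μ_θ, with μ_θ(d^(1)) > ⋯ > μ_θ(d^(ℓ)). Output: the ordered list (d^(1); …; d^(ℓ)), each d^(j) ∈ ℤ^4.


Interval decomposition of M: I[1,4], I[2,2]^2, I[2,3], I[3,4]^2, I[4,4].
HN type (ℓ=5): μ^(1)=40; μ^(2)=14; μ^(3)=-11/2; μ^(4)=-12; μ^(5)=-51

((0, 2, 0, 0); (0, 0, 0, 4); (0, 2, 2, 0); (1, 0, 0, 0); (0, 0, 2, 0))


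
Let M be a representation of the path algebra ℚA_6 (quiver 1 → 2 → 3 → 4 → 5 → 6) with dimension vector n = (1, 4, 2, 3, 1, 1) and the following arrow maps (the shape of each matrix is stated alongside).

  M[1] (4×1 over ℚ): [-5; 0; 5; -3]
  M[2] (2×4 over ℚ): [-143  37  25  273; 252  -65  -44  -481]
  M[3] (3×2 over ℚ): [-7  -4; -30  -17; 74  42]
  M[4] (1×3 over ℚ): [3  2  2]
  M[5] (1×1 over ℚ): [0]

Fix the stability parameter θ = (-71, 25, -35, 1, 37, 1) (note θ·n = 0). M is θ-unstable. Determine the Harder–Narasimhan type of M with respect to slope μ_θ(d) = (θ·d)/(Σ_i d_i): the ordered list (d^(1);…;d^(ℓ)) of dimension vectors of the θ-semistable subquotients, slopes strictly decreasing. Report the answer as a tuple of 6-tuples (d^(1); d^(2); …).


Via rank(M_{q-1}∘⋯∘M_p): M ≅ I[1,5], I[2,2]^2, I[2,4], I[4,4], I[6,6].
μ_θ-semistable layers: μ^(1)=37; μ^(2)=25; μ^(3)=1; μ^(4)=-5; μ^(5)=-71

((0, 0, 0, 0, 1, 0); (0, 2, 0, 0, 0, 0); (0, 0, 0, 3, 0, 1); (0, 2, 2, 0, 0, 0); (1, 0, 0, 0, 0, 0))


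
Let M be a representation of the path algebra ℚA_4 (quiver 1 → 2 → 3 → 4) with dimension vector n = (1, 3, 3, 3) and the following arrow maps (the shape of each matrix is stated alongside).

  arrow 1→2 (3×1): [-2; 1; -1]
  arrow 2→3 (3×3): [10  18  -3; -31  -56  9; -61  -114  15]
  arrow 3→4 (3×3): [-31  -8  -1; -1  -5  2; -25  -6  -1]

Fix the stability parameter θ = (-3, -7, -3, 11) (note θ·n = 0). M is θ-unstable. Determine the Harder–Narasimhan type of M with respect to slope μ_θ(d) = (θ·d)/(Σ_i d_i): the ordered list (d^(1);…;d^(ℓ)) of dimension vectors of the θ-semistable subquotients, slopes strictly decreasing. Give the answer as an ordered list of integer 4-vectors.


Barcode: M ≅ I[1,3], I[2,4]^2, I[4,4]. HN layers by μ_θ (4 steps, strictly decreasing):
  μ^(1)=11; μ^(2)=-3; μ^(3)=-5; μ^(4)=-7

((0, 0, 0, 3); (0, 0, 3, 0); (1, 1, 0, 0); (0, 2, 0, 0))


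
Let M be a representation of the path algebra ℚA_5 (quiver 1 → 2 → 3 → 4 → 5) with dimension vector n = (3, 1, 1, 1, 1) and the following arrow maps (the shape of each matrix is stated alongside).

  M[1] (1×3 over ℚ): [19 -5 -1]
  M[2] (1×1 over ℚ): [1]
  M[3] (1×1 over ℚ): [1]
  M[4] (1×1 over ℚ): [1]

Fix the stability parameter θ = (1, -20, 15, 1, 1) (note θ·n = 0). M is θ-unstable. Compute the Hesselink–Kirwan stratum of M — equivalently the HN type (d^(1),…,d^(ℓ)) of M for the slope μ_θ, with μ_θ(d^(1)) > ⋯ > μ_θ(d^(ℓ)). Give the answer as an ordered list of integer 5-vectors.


Via rank(M_{q-1}∘⋯∘M_p): M ≅ I[1,1]^2, I[1,5].
μ_θ-semistable layers: μ^(1)=17/3; μ^(2)=1; μ^(3)=-19/2

((0, 0, 1, 1, 1); (2, 0, 0, 0, 0); (1, 1, 0, 0, 0))


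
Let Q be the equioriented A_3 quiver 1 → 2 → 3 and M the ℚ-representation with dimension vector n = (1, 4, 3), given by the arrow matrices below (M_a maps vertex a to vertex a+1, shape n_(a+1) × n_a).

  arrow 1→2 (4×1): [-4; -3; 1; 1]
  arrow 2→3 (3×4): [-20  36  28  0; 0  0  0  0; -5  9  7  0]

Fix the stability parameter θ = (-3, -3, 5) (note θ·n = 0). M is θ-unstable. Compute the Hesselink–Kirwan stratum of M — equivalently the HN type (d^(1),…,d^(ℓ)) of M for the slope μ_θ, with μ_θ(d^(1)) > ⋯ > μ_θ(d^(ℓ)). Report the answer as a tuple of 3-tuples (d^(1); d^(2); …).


Interval decomposition of M: I[1,2], I[2,2]^2, I[2,3], I[3,3]^2.
HN type (ℓ=2): μ^(1)=5; μ^(2)=-3

((0, 0, 3); (1, 4, 0))


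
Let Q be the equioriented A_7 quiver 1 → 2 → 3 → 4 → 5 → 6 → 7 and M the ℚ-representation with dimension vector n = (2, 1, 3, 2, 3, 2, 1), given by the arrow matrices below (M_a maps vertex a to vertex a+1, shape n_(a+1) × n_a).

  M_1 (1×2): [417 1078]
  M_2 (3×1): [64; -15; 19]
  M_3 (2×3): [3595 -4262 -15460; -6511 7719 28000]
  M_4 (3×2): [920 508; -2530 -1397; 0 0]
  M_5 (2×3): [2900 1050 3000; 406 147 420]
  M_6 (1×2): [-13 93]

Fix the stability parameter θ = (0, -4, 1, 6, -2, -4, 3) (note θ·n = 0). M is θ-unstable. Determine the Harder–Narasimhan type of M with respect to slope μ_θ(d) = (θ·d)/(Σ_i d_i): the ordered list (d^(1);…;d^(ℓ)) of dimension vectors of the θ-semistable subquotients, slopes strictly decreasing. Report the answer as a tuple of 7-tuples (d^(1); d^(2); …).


Via rank(M_{q-1}∘⋯∘M_p): M ≅ I[1,1], I[1,7], I[3,3], I[3,4], I[5,5]^2, I[6,6].
μ_θ-semistable layers: μ^(1)=6; μ^(2)=3; μ^(3)=1; μ^(4)=1/4; μ^(5)=0; μ^(6)=-2; μ^(7)=-4

((0, 0, 0, 1, 0, 0, 0); (0, 0, 0, 0, 0, 0, 1); (0, 0, 2, 0, 0, 0, 0); (0, 0, 1, 1, 1, 1, 0); (1, 0, 0, 0, 0, 0, 0); (1, 1, 0, 0, 2, 0, 0); (0, 0, 0, 0, 0, 1, 0))
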